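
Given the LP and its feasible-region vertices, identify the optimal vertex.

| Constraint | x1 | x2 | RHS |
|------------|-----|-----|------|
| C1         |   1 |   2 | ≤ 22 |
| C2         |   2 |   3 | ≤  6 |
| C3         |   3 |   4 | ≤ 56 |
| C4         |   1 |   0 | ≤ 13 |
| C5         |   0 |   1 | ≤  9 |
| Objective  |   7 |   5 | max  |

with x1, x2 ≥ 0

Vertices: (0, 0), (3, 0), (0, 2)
(3, 0) with z = 21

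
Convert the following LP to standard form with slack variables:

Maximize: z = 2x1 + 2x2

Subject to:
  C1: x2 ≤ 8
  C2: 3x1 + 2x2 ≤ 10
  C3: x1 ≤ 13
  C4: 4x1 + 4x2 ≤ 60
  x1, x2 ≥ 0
max z = 2x1 + 2x2

s.t.
  x2 + s1 = 8
  3x1 + 2x2 + s2 = 10
  x1 + s3 = 13
  4x1 + 4x2 + s4 = 60
  x1, x2, s1, s2, s3, s4 ≥ 0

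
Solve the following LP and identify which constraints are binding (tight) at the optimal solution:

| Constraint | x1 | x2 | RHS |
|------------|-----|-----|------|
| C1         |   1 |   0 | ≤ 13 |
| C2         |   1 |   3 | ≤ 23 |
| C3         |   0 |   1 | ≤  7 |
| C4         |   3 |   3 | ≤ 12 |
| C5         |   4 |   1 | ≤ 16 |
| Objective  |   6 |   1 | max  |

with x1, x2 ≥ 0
Optimal: x1 = 4, x2 = 0
Binding: C4, C5, x2 ≥ 0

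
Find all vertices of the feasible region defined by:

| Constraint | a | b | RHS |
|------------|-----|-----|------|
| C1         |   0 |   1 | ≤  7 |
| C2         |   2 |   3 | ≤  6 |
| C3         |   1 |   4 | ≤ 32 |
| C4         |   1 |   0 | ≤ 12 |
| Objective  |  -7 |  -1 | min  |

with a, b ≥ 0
Each vertex is the intersection of two constraint boundaries that also satisfies all remaining constraints:
  a = 0 and b = 0 → (0, 0)
  2a + 3b = 6 and b = 0 → (3, 0)
  2a + 3b = 6 and a = 0 → (0, 2)

Vertices: (0, 0), (3, 0), (0, 2)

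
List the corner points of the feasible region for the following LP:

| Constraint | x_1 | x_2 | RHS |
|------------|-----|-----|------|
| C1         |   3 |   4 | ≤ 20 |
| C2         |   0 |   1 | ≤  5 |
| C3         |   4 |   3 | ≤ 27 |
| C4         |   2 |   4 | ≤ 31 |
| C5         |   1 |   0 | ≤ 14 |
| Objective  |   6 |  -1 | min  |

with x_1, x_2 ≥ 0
Each vertex is the intersection of two constraint boundaries that also satisfies all remaining constraints:
  x_1 = 0 and x_2 = 0 → (0, 0)
  3x_1 + 4x_2 = 20 and x_2 = 0 → (6.667, 0)
  3x_1 + 4x_2 = 20 and x_2 = 5 → (0, 5)

Vertices: (0, 0), (6.667, 0), (0, 5)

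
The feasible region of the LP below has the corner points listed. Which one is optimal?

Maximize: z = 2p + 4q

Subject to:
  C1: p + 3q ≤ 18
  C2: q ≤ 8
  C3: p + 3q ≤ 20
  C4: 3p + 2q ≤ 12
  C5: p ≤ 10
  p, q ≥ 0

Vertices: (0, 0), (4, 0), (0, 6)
Evaluating z = 2p + 4q at each vertex:
  (0, 0): z = 0
  (4, 0): z = 8
  (0, 6): z = 24

The largest value is z = 24, attained at (0, 6).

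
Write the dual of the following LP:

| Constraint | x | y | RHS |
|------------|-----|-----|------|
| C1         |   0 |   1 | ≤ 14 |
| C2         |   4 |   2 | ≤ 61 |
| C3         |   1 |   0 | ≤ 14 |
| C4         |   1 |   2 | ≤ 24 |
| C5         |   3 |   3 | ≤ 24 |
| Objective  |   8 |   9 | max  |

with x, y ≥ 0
Minimize: z = 14y1 + 61y2 + 14y3 + 24y4 + 24y5

Subject to:
  C1: -4y2 - y3 - y4 - 3y5 ≤ -8
  C2: -y1 - 2y2 - 2y4 - 3y5 ≤ -9
  y1, y2, y3, y4, y5 ≥ 0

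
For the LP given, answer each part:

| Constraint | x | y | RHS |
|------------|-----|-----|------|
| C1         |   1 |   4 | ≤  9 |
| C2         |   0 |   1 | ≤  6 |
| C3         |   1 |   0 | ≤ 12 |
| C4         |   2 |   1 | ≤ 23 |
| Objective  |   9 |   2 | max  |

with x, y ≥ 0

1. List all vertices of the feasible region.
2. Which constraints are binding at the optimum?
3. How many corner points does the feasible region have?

1. (0, 0), (9, 0), (0, 2.25)
2. C1, y ≥ 0
3. 3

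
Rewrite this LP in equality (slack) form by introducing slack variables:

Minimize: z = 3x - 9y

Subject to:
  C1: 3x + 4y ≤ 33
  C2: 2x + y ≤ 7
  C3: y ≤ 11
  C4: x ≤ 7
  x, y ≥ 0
min z = 3x - 9y

s.t.
  3x + 4y + s1 = 33
  2x + y + s2 = 7
  y + s3 = 11
  x + s4 = 7
  x, y, s1, s2, s3, s4 ≥ 0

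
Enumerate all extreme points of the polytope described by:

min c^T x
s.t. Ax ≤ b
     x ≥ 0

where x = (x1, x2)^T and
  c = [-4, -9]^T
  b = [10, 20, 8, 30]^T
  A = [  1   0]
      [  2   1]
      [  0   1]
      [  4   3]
Each vertex is the intersection of two constraint boundaries that also satisfies all remaining constraints:
  x1 = 0 and x2 = 0 → (0, 0)
  4x1 + 3x2 = 30 and x2 = 0 → (7.5, 0)
  x2 = 8 and 4x1 + 3x2 = 30 → (1.5, 8)
  x2 = 8 and x1 = 0 → (0, 8)

Vertices: (0, 0), (7.5, 0), (1.5, 8), (0, 8)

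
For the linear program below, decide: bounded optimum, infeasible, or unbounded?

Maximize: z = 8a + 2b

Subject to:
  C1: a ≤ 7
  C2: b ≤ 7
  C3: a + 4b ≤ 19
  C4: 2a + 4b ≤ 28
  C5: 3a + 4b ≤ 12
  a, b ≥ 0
The point (4, 0) satisfies every constraint, so the LP is feasible; the constraints give a ≤ 7 and b ≤ 7, which with a, b ≥ 0 keep the feasible region inside a bounded box. A feasible, bounded LP attains a finite optimum at a vertex.

Evaluating z = 8a + 2b at each vertex:
  (0, 0): z = 0
  (4, 0): z = 32
  (0, 3): z = 6

Feasible with finite optimum z* = 32 at (4, 0).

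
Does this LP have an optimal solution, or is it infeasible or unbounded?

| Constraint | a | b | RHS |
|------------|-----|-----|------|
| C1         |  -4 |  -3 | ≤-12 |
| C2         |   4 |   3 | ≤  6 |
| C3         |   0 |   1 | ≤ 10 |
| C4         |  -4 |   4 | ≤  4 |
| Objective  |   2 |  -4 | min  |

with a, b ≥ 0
C2 requires 4a + 3b ≤ 6, while C1 (-4a - 3b ≤ -12) is equivalent to 4a + 3b ≥ 12. Together they would need 12 ≤ 4a + 3b ≤ 6, which is impossible since 12 > 6. No point satisfies all constraints.

The feasible region is empty; the LP is infeasible.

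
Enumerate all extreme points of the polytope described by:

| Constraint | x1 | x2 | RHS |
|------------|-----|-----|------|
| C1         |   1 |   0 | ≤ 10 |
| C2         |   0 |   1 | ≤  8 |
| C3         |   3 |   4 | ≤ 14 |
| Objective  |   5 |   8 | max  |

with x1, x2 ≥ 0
Each vertex is the intersection of two constraint boundaries that also satisfies all remaining constraints:
  x1 = 0 and x2 = 0 → (0, 0)
  3x1 + 4x2 = 14 and x2 = 0 → (4.667, 0)
  3x1 + 4x2 = 14 and x1 = 0 → (0, 3.5)

Vertices: (0, 0), (4.667, 0), (0, 3.5)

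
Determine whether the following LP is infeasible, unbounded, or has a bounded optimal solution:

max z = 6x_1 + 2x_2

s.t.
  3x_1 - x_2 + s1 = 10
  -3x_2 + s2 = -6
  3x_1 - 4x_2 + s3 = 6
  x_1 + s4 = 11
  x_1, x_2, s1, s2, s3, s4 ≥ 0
Feasible point: (0, 2) satisfies every constraint, so the LP is feasible.
Direction d = (0, 1): for each constraint row a, a·d ≤ 0 —
  (3)(0) + (-1)(1) = -1 ≤ 0
  (0)(0) + (-3)(1) = -3 ≤ 0
  (3)(0) + (-4)(1) = -4 ≤ 0
  (1)(0) + (0)(1) = 0 ≤ 0
and d ≥ 0, so (0, 2) + t·d stays feasible for every t ≥ 0. Along this ray z = 6x_1 + 2x_2 changes by 2 per unit t, so z → +∞.

The LP is unbounded; z can be made arbitrarily large.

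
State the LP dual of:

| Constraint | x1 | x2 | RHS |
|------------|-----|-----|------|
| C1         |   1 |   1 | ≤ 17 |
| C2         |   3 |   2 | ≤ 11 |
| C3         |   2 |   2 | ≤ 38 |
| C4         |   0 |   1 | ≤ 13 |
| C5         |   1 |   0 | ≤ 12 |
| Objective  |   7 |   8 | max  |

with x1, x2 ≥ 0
Minimize: z = 17y1 + 11y2 + 38y3 + 13y4 + 12y5

Subject to:
  C1: -y1 - 3y2 - 2y3 - y5 ≤ -7
  C2: -y1 - 2y2 - 2y3 - y4 ≤ -8
  y1, y2, y3, y4, y5 ≥ 0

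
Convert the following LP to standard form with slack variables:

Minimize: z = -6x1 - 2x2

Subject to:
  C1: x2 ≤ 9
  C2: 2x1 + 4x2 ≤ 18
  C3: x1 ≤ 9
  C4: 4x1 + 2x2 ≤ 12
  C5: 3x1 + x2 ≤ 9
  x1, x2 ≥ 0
min z = -6x1 - 2x2

s.t.
  x2 + s1 = 9
  2x1 + 4x2 + s2 = 18
  x1 + s3 = 9
  4x1 + 2x2 + s4 = 12
  3x1 + x2 + s5 = 9
  x1, x2, s1, s2, s3, s4, s5 ≥ 0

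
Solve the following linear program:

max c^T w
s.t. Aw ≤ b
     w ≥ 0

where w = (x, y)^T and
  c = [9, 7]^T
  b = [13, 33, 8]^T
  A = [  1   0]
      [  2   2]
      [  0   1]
Each vertex is the intersection of two constraint boundaries that also satisfies all remaining constraints:
  x = 0 and y = 0 → (0, 0)
  x = 13 and y = 0 → (13, 0)
  x = 13 and 2x + 2y = 33 → (13, 3.5)
  2x + 2y = 33 and y = 8 → (8.5, 8)
  y = 8 and x = 0 → (0, 8)

Evaluating z = 9x + 7y at each vertex:
  (0, 0): z = 0
  (13, 0): z = 117
  (13, 3.5): z = 141.5
  (8.5, 8): z = 132.5
  (0, 8): z = 56

The maximum is at (13, 3.5) with z = 141.5.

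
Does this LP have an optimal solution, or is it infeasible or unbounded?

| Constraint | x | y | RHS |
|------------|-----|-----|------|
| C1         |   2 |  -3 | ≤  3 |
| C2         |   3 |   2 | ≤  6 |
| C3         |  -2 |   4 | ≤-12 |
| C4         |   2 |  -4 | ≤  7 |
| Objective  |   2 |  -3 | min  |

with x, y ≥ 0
C4 requires 2x - 4y ≤ 7, while C3 (-2x + 4y ≤ -12) is equivalent to 2x - 4y ≥ 12. Together they would need 12 ≤ 2x - 4y ≤ 7, which is impossible since 12 > 7. No point satisfies all constraints.

The feasible region is empty; the LP is infeasible.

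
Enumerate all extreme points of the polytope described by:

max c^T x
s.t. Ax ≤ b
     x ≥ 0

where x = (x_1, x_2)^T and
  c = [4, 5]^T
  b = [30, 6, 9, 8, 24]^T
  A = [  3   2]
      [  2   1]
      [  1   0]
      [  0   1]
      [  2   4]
Each vertex is the intersection of two constraint boundaries that also satisfies all remaining constraints:
  x_1 = 0 and x_2 = 0 → (0, 0)
  2x_1 + x_2 = 6 and x_2 = 0 → (3, 0)
  2x_1 + x_2 = 6 and 2x_1 + 4x_2 = 24 → (0, 6)

Vertices: (0, 0), (3, 0), (0, 6)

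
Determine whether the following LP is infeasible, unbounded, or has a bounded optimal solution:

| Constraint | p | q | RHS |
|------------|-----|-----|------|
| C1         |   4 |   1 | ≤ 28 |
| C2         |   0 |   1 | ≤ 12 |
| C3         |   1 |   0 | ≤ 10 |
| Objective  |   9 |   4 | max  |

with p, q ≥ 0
The point (4, 12) satisfies every constraint, so the LP is feasible; the constraints give p ≤ 10 and q ≤ 12, which with p, q ≥ 0 keep the feasible region inside a bounded box. A feasible, bounded LP attains a finite optimum at a vertex.

Evaluating z = 9p + 4q at each vertex:
  (0, 0): z = 0
  (7, 0): z = 63
  (4, 12): z = 84
  (0, 12): z = 48

Feasible with finite optimum z* = 84 at (4, 12).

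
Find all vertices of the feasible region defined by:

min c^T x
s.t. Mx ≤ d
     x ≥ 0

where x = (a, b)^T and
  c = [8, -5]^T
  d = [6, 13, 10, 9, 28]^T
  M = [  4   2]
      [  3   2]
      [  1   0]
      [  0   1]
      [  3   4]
Each vertex is the intersection of two constraint boundaries that also satisfies all remaining constraints:
  a = 0 and b = 0 → (0, 0)
  4a + 2b = 6 and b = 0 → (1.5, 0)
  4a + 2b = 6 and a = 0 → (0, 3)

Vertices: (0, 0), (1.5, 0), (0, 3)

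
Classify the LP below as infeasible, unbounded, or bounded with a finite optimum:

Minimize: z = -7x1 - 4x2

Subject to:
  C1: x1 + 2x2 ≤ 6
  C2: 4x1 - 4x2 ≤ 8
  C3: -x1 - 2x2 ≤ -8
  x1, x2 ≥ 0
C1 requires x1 + 2x2 ≤ 6, while C3 (-x1 - 2x2 ≤ -8) is equivalent to x1 + 2x2 ≥ 8. Together they would need 8 ≤ x1 + 2x2 ≤ 6, which is impossible since 8 > 6. No point satisfies all constraints.

The feasible region is empty; the LP is infeasible.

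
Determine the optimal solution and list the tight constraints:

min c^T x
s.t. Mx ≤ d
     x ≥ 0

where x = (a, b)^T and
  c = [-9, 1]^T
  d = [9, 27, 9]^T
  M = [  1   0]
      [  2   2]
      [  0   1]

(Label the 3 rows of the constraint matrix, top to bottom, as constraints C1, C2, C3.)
Optimal: a = 9, b = 0
Slack at optimum:
  C1: slack = 0 (binding)
  C2: slack = 9
  C3: slack = 9
  a ≥ 0: a = 9
  b ≥ 0: b = 0 (binding)
Binding constraints: C1, b ≥ 0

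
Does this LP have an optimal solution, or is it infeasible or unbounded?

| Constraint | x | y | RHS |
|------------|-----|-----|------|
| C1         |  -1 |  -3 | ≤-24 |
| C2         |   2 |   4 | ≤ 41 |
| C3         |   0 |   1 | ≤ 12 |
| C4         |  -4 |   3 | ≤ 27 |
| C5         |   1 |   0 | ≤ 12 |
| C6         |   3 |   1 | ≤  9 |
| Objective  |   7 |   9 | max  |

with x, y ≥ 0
The point (0, 9) satisfies every constraint, so the LP is feasible; the constraints give x ≤ 12 and y ≤ 12, which with x, y ≥ 0 keep the feasible region inside a bounded box. A feasible, bounded LP attains a finite optimum at a vertex.

Bounded optimum: z* = 81 at (0, 9).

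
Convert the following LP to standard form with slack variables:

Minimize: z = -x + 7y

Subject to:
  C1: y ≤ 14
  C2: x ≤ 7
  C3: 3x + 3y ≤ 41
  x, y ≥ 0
min z = -x + 7y

s.t.
  y + s1 = 14
  x + s2 = 7
  3x + 3y + s3 = 41
  x, y, s1, s2, s3 ≥ 0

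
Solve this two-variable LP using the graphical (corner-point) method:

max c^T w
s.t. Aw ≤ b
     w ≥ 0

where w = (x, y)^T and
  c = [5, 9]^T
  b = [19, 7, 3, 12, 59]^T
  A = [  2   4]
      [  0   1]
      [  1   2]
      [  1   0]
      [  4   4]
x = 3, y = 0, z = 15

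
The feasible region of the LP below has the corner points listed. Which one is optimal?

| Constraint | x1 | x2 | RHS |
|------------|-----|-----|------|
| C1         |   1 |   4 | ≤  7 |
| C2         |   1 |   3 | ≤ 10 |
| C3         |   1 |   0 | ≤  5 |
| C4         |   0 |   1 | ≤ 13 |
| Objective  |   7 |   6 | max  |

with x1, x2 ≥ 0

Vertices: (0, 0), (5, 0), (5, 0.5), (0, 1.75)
Evaluating z = 7x1 + 6x2 at each vertex:
  (0, 0): z = 0
  (5, 0): z = 35
  (5, 0.5): z = 38
  (0, 1.75): z = 10.5

The largest value is z = 38, attained at (5, 0.5).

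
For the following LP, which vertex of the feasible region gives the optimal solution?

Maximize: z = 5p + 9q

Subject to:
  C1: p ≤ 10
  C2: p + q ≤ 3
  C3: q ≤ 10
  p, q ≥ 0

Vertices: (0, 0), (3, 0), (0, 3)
(0, 3) with z = 27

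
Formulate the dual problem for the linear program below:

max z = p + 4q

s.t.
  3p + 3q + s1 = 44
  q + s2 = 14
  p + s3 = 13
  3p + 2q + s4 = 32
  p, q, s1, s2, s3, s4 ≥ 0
Minimize: z = 44y1 + 14y2 + 13y3 + 32y4

Subject to:
  C1: -3y1 - y3 - 3y4 ≤ -1
  C2: -3y1 - y2 - 2y4 ≤ -4
  y1, y2, y3, y4 ≥ 0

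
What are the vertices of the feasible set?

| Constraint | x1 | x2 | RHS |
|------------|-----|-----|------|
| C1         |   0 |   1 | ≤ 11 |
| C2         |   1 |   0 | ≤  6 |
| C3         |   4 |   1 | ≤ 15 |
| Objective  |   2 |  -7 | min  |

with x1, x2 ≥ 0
Each vertex is the intersection of two constraint boundaries that also satisfies all remaining constraints:
  x1 = 0 and x2 = 0 → (0, 0)
  4x1 + x2 = 15 and x2 = 0 → (3.75, 0)
  x2 = 11 and 4x1 + x2 = 15 → (1, 11)
  x2 = 11 and x1 = 0 → (0, 11)

Vertices: (0, 0), (3.75, 0), (1, 11), (0, 11)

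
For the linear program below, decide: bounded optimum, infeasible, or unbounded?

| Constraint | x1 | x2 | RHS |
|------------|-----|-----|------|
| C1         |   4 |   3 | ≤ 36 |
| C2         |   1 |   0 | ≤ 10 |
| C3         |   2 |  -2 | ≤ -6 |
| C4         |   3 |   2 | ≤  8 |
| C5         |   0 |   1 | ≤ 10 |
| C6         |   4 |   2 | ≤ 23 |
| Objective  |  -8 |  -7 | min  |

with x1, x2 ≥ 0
The point (0, 4) satisfies every constraint, so the LP is feasible; the constraints give x1 ≤ 10 and x2 ≤ 10, which with x1, x2 ≥ 0 keep the feasible region inside a bounded box. A feasible, bounded LP attains a finite optimum at a vertex.

The LP has an optimal solution: (0, 4) with z = -28.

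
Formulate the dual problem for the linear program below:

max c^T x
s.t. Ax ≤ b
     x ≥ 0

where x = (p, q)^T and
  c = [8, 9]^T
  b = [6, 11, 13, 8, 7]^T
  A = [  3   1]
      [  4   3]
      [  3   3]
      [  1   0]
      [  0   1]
Minimize: z = 6y1 + 11y2 + 13y3 + 8y4 + 7y5

Subject to:
  C1: -3y1 - 4y2 - 3y3 - y4 ≤ -8
  C2: -y1 - 3y2 - 3y3 - y5 ≤ -9
  y1, y2, y3, y4, y5 ≥ 0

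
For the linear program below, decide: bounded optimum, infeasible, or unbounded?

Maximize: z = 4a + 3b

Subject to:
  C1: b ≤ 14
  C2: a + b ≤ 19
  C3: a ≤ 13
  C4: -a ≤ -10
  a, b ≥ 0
The point (13, 6) satisfies every constraint, so the LP is feasible; the constraints give a ≤ 13 and b ≤ 14, which with a, b ≥ 0 keep the feasible region inside a bounded box. A feasible, bounded LP attains a finite optimum at a vertex.

Bounded optimum: z* = 70 at (13, 6).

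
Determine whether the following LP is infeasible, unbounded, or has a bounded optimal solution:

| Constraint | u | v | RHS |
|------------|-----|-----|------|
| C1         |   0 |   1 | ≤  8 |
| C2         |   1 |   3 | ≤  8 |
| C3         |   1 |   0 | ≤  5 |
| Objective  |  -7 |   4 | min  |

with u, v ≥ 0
The point (5, 0) satisfies every constraint, so the LP is feasible; the constraints give u ≤ 5 and v ≤ 8, which with u, v ≥ 0 keep the feasible region inside a bounded box. A feasible, bounded LP attains a finite optimum at a vertex.

Evaluating z = -7u + 4v at each vertex:
  (0, 0): z = 0
  (5, 0): z = -35
  (5, 1): z = -31
  (0, 2.667): z = 10.67

The LP has an optimal solution: (5, 0) with z = -35.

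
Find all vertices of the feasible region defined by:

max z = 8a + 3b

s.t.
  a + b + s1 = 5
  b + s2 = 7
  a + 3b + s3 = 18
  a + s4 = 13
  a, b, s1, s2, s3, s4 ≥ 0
Each vertex is the intersection of two constraint boundaries that also satisfies all remaining constraints:
  a = 0 and b = 0 → (0, 0)
  a + b = 5 and b = 0 → (5, 0)
  a + b = 5 and a = 0 → (0, 5)

Vertices: (0, 0), (5, 0), (0, 5)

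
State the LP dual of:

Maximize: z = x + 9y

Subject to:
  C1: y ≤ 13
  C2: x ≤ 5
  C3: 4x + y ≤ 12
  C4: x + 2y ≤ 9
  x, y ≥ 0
Minimize: z = 13y1 + 5y2 + 12y3 + 9y4

Subject to:
  C1: -y2 - 4y3 - y4 ≤ -1
  C2: -y1 - y3 - 2y4 ≤ -9
  y1, y2, y3, y4 ≥ 0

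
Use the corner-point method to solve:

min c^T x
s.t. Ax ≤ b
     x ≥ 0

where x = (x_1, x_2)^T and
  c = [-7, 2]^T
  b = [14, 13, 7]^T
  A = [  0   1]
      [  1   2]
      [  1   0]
Each vertex is the intersection of two constraint boundaries that also satisfies all remaining constraints:
  x_1 = 0 and x_2 = 0 → (0, 0)
  x_1 = 7 and x_2 = 0 → (7, 0)
  x_1 + 2x_2 = 13 and x_1 = 7 → (7, 3)
  x_1 + 2x_2 = 13 and x_1 = 0 → (0, 6.5)

Evaluating z = -7x_1 + 2x_2 at each vertex:
  (0, 0): z = 0
  (7, 0): z = -49
  (7, 3): z = -43
  (0, 6.5): z = 13

The minimum is at (7, 0) with z = -49.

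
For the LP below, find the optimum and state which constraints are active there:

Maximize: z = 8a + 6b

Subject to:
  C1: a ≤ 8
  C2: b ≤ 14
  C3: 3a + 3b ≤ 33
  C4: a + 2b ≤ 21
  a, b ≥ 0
Optimal: a = 8, b = 3
Slack at optimum:
  C1: slack = 0 (binding)
  C2: slack = 11
  C3: slack = 0 (binding)
  C4: slack = 7
  a ≥ 0: a = 8
  b ≥ 0: b = 3
Binding constraints: C1, C3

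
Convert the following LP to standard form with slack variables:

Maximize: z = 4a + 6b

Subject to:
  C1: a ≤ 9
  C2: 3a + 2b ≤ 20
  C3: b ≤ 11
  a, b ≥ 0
max z = 4a + 6b

s.t.
  a + s1 = 9
  3a + 2b + s2 = 20
  b + s3 = 11
  a, b, s1, s2, s3 ≥ 0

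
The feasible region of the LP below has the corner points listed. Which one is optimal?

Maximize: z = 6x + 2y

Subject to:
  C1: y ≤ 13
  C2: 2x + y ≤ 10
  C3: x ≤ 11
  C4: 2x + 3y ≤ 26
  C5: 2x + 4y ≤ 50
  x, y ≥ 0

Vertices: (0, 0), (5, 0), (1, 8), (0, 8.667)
Evaluating z = 6x + 2y at each vertex:
  (0, 0): z = 0
  (5, 0): z = 30
  (1, 8): z = 22
  (0, 8.667): z = 17.33

The largest value is z = 30, attained at (5, 0).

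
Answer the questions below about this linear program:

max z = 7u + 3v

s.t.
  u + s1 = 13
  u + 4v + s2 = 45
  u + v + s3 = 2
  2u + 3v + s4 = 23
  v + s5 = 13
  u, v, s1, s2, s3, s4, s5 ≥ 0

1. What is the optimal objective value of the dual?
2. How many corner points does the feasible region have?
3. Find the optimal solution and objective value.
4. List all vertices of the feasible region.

1. 14 (by strong duality, equal to the primal optimum)
2. 3
3. u = 2, v = 0, z = 14
4. (0, 0), (2, 0), (0, 2)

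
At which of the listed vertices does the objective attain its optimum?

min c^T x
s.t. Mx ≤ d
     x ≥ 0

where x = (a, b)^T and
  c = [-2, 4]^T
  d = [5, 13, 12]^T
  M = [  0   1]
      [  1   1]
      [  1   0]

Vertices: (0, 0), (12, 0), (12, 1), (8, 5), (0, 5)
Evaluating z = -2a + 4b at each vertex:
  (0, 0): z = 0
  (12, 0): z = -24
  (12, 1): z = -20
  (8, 5): z = 4
  (0, 5): z = 20

The smallest value is z = -24, attained at (12, 0).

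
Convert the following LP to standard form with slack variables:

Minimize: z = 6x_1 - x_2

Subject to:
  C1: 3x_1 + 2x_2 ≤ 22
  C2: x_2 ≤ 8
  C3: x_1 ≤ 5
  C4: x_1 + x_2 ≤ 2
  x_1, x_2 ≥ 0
min z = 6x_1 - x_2

s.t.
  3x_1 + 2x_2 + s1 = 22
  x_2 + s2 = 8
  x_1 + s3 = 5
  x_1 + x_2 + s4 = 2
  x_1, x_2, s1, s2, s3, s4 ≥ 0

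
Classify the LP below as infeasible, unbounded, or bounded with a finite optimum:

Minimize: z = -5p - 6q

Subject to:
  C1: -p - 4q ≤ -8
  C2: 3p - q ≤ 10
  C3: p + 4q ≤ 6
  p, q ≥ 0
C3 requires p + 4q ≤ 6, while C1 (-p - 4q ≤ -8) is equivalent to p + 4q ≥ 8. Together they would need 8 ≤ p + 4q ≤ 6, which is impossible since 8 > 6. No point satisfies all constraints.

Infeasible: no point satisfies all constraints simultaneously.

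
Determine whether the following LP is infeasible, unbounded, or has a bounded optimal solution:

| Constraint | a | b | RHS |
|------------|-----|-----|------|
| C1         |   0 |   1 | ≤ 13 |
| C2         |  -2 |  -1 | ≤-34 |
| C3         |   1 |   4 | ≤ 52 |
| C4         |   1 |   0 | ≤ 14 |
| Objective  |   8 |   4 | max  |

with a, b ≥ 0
The point (14, 9.5) satisfies every constraint, so the LP is feasible; the constraints give a ≤ 14 and b ≤ 13, which with a, b ≥ 0 keep the feasible region inside a bounded box. A feasible, bounded LP attains a finite optimum at a vertex.

Bounded optimum: z* = 150 at (14, 9.5).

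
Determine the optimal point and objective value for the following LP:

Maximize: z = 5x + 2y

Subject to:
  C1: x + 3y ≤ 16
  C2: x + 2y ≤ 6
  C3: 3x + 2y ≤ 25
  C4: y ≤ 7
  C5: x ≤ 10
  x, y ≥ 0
x = 6, y = 0, z = 30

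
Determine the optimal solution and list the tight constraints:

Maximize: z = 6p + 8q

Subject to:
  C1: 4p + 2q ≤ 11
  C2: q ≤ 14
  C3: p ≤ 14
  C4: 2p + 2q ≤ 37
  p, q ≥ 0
Optimal: p = 0, q = 5.5
Binding: C1, p ≥ 0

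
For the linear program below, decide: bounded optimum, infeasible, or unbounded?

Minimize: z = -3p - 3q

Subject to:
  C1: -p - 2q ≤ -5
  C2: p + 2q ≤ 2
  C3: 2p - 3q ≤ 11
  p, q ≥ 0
C2 requires p + 2q ≤ 2, while C1 (-p - 2q ≤ -5) is equivalent to p + 2q ≥ 5. Together they would need 5 ≤ p + 2q ≤ 2, which is impossible since 5 > 2. No point satisfies all constraints.

The feasible region is empty; the LP is infeasible.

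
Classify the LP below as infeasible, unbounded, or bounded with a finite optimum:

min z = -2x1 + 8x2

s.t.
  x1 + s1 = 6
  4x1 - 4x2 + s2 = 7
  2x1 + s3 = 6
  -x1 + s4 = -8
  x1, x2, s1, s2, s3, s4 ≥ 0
The row x1 + s1 = 6 with s1 ≥ 0 requires x1 ≤ 6, while the row -x1 + s4 = -8 with s4 ≥ 0 is equivalent to x1 ≥ 8. Together they would need 8 ≤ x1 ≤ 6, which is impossible since 8 > 6. No point satisfies all constraints.

Infeasible — the constraint set is empty.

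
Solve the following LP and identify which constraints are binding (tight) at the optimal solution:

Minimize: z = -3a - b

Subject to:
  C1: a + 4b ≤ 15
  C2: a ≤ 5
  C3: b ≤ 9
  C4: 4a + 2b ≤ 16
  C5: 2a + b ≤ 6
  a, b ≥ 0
Optimal: a = 3, b = 0
Binding: C5, b ≥ 0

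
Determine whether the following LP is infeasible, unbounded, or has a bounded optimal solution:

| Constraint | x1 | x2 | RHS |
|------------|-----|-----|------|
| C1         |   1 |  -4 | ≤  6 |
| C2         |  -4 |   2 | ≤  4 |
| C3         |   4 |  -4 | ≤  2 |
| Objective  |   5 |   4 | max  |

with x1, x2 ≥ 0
Feasible point: (0, 0) satisfies every constraint, so the LP is feasible.
Direction d = (1, 1): for each constraint row a, a·d ≤ 0 —
  (1)(1) + (-4)(1) = -3 ≤ 0
  (-4)(1) + (2)(1) = -2 ≤ 0
  (4)(1) + (-4)(1) = 0 ≤ 0
and d ≥ 0, so (0, 0) + t·d stays feasible for every t ≥ 0. Along this ray z = 5x1 + 4x2 changes by 9 per unit t, so z → +∞.

Unbounded — the objective can increase without bound over the feasible region.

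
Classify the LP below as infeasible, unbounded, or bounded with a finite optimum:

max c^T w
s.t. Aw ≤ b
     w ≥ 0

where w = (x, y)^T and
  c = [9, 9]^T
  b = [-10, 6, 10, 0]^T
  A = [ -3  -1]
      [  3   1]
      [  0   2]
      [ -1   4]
One constraint requires 3x + y ≤ 6, while the constraint -3x - y ≤ -10 is equivalent to 3x + y ≥ 10. Together they would need 10 ≤ 3x + y ≤ 6, which is impossible since 10 > 6. No point satisfies all constraints.

The feasible region is empty; the LP is infeasible.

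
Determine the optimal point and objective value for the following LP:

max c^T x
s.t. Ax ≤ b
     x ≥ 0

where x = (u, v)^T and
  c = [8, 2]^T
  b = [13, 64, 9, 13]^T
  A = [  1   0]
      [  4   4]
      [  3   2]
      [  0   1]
Each vertex is the intersection of two constraint boundaries that also satisfies all remaining constraints:
  u = 0 and v = 0 → (0, 0)
  3u + 2v = 9 and v = 0 → (3, 0)
  3u + 2v = 9 and u = 0 → (0, 4.5)

Evaluating z = 8u + 2v at each vertex:
  (0, 0): z = 0
  (3, 0): z = 24
  (0, 4.5): z = 9

The maximum is at (3, 0) with z = 24.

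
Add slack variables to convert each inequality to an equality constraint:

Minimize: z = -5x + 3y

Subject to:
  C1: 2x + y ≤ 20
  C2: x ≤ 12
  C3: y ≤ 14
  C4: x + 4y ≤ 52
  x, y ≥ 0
min z = -5x + 3y

s.t.
  2x + y + s1 = 20
  x + s2 = 12
  y + s3 = 14
  x + 4y + s4 = 52
  x, y, s1, s2, s3, s4 ≥ 0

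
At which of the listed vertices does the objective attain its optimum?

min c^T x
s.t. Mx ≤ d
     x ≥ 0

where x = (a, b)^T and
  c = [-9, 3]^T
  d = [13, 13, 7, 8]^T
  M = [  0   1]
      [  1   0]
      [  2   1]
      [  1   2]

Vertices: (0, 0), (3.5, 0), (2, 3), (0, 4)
(3.5, 0) with z = -31.5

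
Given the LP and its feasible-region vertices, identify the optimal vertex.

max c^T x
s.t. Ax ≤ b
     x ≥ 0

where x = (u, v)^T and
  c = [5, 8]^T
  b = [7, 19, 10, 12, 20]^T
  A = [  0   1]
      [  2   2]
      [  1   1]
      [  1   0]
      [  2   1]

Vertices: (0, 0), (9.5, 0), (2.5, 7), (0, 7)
Evaluating z = 5u + 8v at each vertex:
  (0, 0): z = 0
  (9.5, 0): z = 47.5
  (2.5, 7): z = 68.5
  (0, 7): z = 56

The largest value is z = 68.5, attained at (2.5, 7).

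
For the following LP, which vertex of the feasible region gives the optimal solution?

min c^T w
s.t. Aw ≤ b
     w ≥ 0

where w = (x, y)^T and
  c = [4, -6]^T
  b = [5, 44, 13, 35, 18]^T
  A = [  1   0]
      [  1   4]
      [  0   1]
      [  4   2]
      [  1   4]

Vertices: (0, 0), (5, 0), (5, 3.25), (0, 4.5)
Evaluating z = 4x - 6y at each vertex:
  (0, 0): z = 0
  (5, 0): z = 20
  (5, 3.25): z = 0.5
  (0, 4.5): z = -27

The smallest value is z = -27, attained at (0, 4.5).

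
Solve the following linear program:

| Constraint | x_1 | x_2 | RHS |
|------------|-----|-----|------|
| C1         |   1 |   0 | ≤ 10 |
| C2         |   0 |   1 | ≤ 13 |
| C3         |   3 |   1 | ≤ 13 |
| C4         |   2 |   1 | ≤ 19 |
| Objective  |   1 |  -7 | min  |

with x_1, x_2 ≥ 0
Each vertex is the intersection of two constraint boundaries that also satisfies all remaining constraints:
  x_1 = 0 and x_2 = 0 → (0, 0)
  3x_1 + x_2 = 13 and x_2 = 0 → (4.333, 0)
  x_2 = 13 and 3x_1 + x_2 = 13 → (0, 13)

Evaluating z = x_1 - 7x_2 at each vertex:
  (0, 0): z = 0
  (4.333, 0): z = 4.333
  (0, 13): z = -91

The minimum is at (0, 13) with z = -91.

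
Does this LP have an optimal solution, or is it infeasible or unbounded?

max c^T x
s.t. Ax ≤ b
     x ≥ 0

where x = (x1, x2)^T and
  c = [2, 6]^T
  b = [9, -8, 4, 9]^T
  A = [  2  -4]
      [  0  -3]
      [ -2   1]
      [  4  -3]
Feasible point: (0, 3) satisfies every constraint, so the LP is feasible.
Direction d = (1, 2): for each constraint row a, a·d ≤ 0 —
  (2)(1) + (-4)(2) = -6 ≤ 0
  (0)(1) + (-3)(2) = -6 ≤ 0
  (-2)(1) + (1)(2) = 0 ≤ 0
  (4)(1) + (-3)(2) = -2 ≤ 0
and d ≥ 0, so (0, 3) + t·d stays feasible for every t ≥ 0. Along this ray z = 2x1 + 6x2 changes by 14 per unit t, so z → +∞.

Unbounded — the objective can increase without bound over the feasible region.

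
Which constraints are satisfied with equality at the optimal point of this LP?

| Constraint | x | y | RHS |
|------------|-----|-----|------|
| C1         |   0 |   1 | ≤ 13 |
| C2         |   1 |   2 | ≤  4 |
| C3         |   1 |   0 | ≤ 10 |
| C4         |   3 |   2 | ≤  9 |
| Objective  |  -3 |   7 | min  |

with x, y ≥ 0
Optimal: x = 3, y = 0
Slack at optimum:
  C1: slack = 13
  C2: slack = 1
  C3: slack = 7
  C4: slack = 0 (binding)
  x ≥ 0: x = 3
  y ≥ 0: y = 0 (binding)
Binding constraints: C4, y ≥ 0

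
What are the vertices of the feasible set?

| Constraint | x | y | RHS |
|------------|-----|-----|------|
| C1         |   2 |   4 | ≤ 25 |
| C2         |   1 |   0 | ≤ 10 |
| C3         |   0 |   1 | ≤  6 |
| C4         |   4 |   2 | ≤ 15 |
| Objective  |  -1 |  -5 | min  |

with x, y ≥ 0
Each vertex is the intersection of two constraint boundaries that also satisfies all remaining constraints:
  x = 0 and y = 0 → (0, 0)
  4x + 2y = 15 and y = 0 → (3.75, 0)
  2x + 4y = 25 and 4x + 2y = 15 → (0.8333, 5.833)
  2x + 4y = 25 and y = 6 → (0.5, 6)
  y = 6 and x = 0 → (0, 6)

Vertices: (0, 0), (3.75, 0), (0.8333, 5.833), (0.5, 6), (0, 6)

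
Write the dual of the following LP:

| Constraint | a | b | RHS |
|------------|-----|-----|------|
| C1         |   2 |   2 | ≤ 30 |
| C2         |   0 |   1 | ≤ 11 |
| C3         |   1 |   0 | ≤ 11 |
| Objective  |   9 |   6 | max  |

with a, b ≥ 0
Minimize: z = 30y1 + 11y2 + 11y3

Subject to:
  C1: -2y1 - y3 ≤ -9
  C2: -2y1 - y2 ≤ -6
  y1, y2, y3 ≥ 0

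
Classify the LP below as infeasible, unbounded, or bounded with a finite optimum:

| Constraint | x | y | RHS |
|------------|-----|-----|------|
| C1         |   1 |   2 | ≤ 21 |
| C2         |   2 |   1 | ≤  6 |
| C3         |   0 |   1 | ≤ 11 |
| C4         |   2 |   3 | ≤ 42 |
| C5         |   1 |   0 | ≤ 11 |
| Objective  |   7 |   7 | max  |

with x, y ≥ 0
The point (0, 6) satisfies every constraint, so the LP is feasible; the constraints give x ≤ 11 and y ≤ 11, which with x, y ≥ 0 keep the feasible region inside a bounded box. A feasible, bounded LP attains a finite optimum at a vertex.

Evaluating z = 7x + 7y at each vertex:
  (0, 0): z = 0
  (3, 0): z = 21
  (0, 6): z = 42

The LP has an optimal solution: (0, 6) with z = 42.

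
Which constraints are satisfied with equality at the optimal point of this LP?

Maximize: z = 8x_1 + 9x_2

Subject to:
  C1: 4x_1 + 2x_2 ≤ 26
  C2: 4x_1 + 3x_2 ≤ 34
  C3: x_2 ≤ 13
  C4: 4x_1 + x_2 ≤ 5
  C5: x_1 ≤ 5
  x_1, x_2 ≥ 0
Optimal: x_1 = 0, x_2 = 5
Slack at optimum:
  C1: slack = 16
  C2: slack = 19
  C3: slack = 8
  C4: slack = 0 (binding)
  C5: slack = 5
  x_1 ≥ 0: x_1 = 0 (binding)
  x_2 ≥ 0: x_2 = 5
Binding constraints: C4, x_1 ≥ 0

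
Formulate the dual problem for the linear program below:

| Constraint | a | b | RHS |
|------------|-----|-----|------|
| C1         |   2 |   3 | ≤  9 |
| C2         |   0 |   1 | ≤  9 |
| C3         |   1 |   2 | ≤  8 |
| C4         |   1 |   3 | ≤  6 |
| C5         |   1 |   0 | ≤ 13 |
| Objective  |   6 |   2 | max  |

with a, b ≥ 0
Minimize: z = 9y1 + 9y2 + 8y3 + 6y4 + 13y5

Subject to:
  C1: -2y1 - y3 - y4 - y5 ≤ -6
  C2: -3y1 - y2 - 2y3 - 3y4 ≤ -2
  y1, y2, y3, y4, y5 ≥ 0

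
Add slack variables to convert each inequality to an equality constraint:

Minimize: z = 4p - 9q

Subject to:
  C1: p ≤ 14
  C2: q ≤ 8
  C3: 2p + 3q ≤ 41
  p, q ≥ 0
min z = 4p - 9q

s.t.
  p + s1 = 14
  q + s2 = 8
  2p + 3q + s3 = 41
  p, q, s1, s2, s3 ≥ 0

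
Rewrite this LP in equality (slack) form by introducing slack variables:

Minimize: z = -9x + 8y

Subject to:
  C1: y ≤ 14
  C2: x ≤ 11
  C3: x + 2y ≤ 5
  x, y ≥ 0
min z = -9x + 8y

s.t.
  y + s1 = 14
  x + s2 = 11
  x + 2y + s3 = 5
  x, y, s1, s2, s3 ≥ 0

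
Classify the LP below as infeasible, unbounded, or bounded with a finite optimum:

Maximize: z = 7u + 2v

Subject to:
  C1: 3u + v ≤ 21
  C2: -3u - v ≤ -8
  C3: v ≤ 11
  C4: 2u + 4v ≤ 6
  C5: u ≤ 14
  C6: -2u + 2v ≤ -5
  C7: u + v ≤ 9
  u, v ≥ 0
The point (3, 0) satisfies every constraint, so the LP is feasible; the constraints give u ≤ 14 and v ≤ 11, which with u, v ≥ 0 keep the feasible region inside a bounded box. A feasible, bounded LP attains a finite optimum at a vertex.

Bounded optimum: z* = 21 at (3, 0).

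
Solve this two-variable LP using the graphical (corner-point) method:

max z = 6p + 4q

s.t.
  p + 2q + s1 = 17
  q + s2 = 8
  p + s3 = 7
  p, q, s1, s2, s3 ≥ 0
p = 7, q = 5, z = 62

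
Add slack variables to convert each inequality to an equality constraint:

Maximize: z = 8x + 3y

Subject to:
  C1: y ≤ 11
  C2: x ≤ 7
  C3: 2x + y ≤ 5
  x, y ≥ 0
max z = 8x + 3y

s.t.
  y + s1 = 11
  x + s2 = 7
  2x + y + s3 = 5
  x, y, s1, s2, s3 ≥ 0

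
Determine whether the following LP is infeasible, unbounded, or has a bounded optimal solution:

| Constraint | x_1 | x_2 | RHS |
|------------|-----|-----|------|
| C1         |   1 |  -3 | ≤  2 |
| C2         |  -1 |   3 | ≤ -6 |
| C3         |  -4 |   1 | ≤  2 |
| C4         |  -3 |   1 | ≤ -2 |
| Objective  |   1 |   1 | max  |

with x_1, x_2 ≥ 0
C1 requires x_1 - 3x_2 ≤ 2, while C2 (-x_1 + 3x_2 ≤ -6) is equivalent to x_1 - 3x_2 ≥ 6. Together they would need 6 ≤ x_1 - 3x_2 ≤ 2, which is impossible since 6 > 2. No point satisfies all constraints.

Infeasible — the constraint set is empty.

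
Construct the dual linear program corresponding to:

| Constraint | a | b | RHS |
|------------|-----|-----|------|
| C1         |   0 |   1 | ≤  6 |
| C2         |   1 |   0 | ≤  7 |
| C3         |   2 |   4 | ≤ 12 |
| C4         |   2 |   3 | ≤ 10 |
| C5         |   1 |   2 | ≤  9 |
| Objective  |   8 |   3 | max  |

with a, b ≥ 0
Minimize: z = 6y1 + 7y2 + 12y3 + 10y4 + 9y5

Subject to:
  C1: -y2 - 2y3 - 2y4 - y5 ≤ -8
  C2: -y1 - 4y3 - 3y4 - 2y5 ≤ -3
  y1, y2, y3, y4, y5 ≥ 0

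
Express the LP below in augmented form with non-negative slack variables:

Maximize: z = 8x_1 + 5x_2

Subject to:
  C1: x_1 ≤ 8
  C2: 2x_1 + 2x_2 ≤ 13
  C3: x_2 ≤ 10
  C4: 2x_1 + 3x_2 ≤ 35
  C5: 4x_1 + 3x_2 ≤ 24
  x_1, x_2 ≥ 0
max z = 8x_1 + 5x_2

s.t.
  x_1 + s1 = 8
  2x_1 + 2x_2 + s2 = 13
  x_2 + s3 = 10
  2x_1 + 3x_2 + s4 = 35
  4x_1 + 3x_2 + s5 = 24
  x_1, x_2, s1, s2, s3, s4, s5 ≥ 0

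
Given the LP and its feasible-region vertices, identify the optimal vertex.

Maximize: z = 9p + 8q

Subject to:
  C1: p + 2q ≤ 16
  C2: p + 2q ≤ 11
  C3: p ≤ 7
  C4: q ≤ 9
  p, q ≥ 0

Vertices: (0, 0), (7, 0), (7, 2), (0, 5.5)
(7, 2) with z = 79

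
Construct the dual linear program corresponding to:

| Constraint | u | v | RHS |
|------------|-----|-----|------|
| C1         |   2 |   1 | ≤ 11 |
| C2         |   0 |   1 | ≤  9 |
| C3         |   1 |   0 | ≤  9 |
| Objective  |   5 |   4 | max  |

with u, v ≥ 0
Minimize: z = 11y1 + 9y2 + 9y3

Subject to:
  C1: -2y1 - y3 ≤ -5
  C2: -y1 - y2 ≤ -4
  y1, y2, y3 ≥ 0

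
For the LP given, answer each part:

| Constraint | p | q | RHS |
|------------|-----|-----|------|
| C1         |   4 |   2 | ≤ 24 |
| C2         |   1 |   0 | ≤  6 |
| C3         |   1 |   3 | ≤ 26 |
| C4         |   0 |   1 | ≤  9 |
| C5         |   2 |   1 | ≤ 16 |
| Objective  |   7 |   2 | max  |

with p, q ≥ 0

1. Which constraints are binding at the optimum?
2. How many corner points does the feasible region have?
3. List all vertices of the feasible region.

1. C1, C2, q ≥ 0
2. 4
3. (0, 0), (6, 0), (2, 8), (0, 8.667)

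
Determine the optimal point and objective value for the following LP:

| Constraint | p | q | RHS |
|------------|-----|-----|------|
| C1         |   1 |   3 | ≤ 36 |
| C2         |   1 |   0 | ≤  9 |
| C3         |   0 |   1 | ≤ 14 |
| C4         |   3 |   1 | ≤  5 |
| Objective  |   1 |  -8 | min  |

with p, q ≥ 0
p = 0, q = 5, z = -40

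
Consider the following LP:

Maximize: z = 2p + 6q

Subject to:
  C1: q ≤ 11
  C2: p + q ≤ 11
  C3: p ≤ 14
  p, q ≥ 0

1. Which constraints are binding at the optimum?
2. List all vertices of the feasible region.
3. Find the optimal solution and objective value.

1. C1, C2, p ≥ 0
2. (0, 0), (11, 0), (0, 11)
3. p = 0, q = 11, z = 66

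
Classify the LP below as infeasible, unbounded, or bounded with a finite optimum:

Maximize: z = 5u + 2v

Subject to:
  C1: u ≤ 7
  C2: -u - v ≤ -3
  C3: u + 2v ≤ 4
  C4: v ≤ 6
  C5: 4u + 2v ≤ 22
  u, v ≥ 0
The point (4, 0) satisfies every constraint, so the LP is feasible; the constraints give u ≤ 7 and v ≤ 6, which with u, v ≥ 0 keep the feasible region inside a bounded box. A feasible, bounded LP attains a finite optimum at a vertex.

The LP has an optimal solution: (4, 0) with z = 20.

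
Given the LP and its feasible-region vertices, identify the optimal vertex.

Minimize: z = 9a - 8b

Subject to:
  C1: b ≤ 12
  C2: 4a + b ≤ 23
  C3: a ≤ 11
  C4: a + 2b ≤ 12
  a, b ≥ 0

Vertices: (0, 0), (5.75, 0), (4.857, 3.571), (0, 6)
Evaluating z = 9a - 8b at each vertex:
  (0, 0): z = 0
  (5.75, 0): z = 51.75
  (4.857, 3.571): z = 15.14
  (0, 6): z = -48

The smallest value is z = -48, attained at (0, 6).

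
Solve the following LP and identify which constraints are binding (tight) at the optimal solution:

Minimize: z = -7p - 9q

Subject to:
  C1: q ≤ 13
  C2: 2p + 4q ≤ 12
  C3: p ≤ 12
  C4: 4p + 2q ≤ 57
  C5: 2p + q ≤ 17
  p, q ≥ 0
Optimal: p = 6, q = 0
Slack at optimum:
  C1: slack = 13
  C2: slack = 0 (binding)
  C3: slack = 6
  C4: slack = 33
  C5: slack = 5
  p ≥ 0: p = 6
  q ≥ 0: q = 0 (binding)
Binding constraints: C2, q ≥ 0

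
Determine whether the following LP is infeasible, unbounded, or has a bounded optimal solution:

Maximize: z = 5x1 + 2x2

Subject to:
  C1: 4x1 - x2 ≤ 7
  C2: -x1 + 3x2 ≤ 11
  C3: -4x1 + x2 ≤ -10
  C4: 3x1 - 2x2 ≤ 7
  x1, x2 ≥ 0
C1 requires 4x1 - x2 ≤ 7, while C3 (-4x1 + x2 ≤ -10) is equivalent to 4x1 - x2 ≥ 10. Together they would need 10 ≤ 4x1 - x2 ≤ 7, which is impossible since 10 > 7. No point satisfies all constraints.

The feasible region is empty; the LP is infeasible.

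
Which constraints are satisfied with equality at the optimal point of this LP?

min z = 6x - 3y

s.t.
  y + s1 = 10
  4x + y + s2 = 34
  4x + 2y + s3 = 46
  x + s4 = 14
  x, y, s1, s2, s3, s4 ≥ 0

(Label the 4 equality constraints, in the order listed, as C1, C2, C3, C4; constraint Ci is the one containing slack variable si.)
Optimal: x = 0, y = 10
Slack at optimum:
  C1: slack = 0 (binding)
  C2: slack = 24
  C3: slack = 26
  C4: slack = 14
  x ≥ 0: x = 0 (binding)
  y ≥ 0: y = 10
Binding constraints: C1, x ≥ 0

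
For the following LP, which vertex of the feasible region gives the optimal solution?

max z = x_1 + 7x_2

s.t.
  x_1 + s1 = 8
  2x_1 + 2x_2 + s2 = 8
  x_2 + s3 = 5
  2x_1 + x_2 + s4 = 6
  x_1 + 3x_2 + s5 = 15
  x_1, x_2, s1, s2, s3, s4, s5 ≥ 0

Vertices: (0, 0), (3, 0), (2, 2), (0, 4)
(0, 4) with z = 28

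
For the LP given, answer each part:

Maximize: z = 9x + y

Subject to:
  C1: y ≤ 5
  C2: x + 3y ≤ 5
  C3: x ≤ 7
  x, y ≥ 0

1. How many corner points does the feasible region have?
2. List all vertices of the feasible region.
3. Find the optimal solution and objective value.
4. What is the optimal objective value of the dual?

1. 3
2. (0, 0), (5, 0), (0, 1.667)
3. x = 5, y = 0, z = 45
4. 45 (by strong duality, equal to the primal optimum)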